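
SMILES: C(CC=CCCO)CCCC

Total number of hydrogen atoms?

Hydrogens are implicit in SMILES; fill each atom to its normal valence:
  7 × C: 2 H each → 14
  2 × C: 1 H each → 2
  1 × C: 3 H
  1 × O: 1 H
  Total hydrogens = 20.

20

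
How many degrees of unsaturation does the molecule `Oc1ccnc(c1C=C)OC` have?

Molecular formula from the SMILES: C8H9NO2.
DoU = (2C + 2 + N − H − X)/2 = (2·8 + 2 + 1 − 9 − 0)/2 = 10/2 = 5.
(Structurally: 1 ring(s) + 4 π bond(s) = 5.)

5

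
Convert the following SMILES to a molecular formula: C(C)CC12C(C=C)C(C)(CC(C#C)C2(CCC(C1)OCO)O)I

Heavy atoms from the SMILES: 19 C, 1 I, 3 O.
Implicit hydrogens by atom environment:
  8 × C: 2 H each → 16
  5 × C: 1 H each → 5
  4 × C: no H
  2 × C: 3 H each → 6
  2 × O: 1 H each → 2
  1 × I: no H
  1 × O: no H
  Total hydrogens = 29.
Molecular formula: C19H29IO3

C19H29IO3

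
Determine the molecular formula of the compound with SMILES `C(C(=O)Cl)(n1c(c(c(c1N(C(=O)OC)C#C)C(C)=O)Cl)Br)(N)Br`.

C12H9Br2Cl2N3O4

Heavy atoms from the SMILES: 2 Br, 12 C, 2 Cl, 3 N, 4 O.
Implicit hydrogens by atom environment:
  5 × C: no H
  4 × C (aromatic): no H
  4 × O: no H
  2 × Br: no H
  2 × C: 3 H each → 6
  2 × Cl: no H
  1 × C: 1 H
  1 × N: 2 H
  1 × N (aromatic): no H
  1 × N: no H
  Total hydrogens = 9.
Molecular formula: C12H9Br2Cl2N3O4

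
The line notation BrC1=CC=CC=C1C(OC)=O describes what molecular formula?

Heavy atoms from the SMILES: 1 Br, 8 C, 2 O.
Implicit hydrogens by atom environment:
  4 × C (aromatic): 1 H each → 4
  2 × C (aromatic): no H
  2 × O: no H
  1 × Br: no H
  1 × C: 3 H
  1 × C: no H
  Total hydrogens = 7.
Molecular formula: C8H7BrO2

C8H7BrO2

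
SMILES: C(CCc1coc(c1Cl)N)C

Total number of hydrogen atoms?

Hydrogens are implicit in SMILES; fill each atom to its normal valence:
  3 × C: 2 H each → 6
  3 × C (aromatic): no H
  1 × C: 3 H
  1 × C (aromatic): 1 H
  1 × Cl: no H
  1 × N: 2 H
  1 × O (aromatic): no H
  Total hydrogens = 12.

12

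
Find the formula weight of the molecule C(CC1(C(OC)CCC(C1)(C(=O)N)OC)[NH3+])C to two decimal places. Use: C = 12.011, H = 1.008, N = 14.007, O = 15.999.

245.34

Molecular formula: C12H25N2O3+.
M = 12×12.011 + 25×1.008 + 2×14.007 + 3×15.999 = 245.34 g/mol.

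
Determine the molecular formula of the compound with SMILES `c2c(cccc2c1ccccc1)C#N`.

C13H9N

Heavy atoms from the SMILES: 13 C, 1 N.
Implicit hydrogens by atom environment:
  9 × C (aromatic): 1 H each → 9
  3 × C (aromatic): no H
  1 × C: no H
  1 × N: no H
  Total hydrogens = 9.
Molecular formula: C13H9N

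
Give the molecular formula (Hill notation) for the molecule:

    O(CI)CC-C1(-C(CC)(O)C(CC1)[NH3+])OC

C11H23INO3+

Heavy atoms from the SMILES: 11 C, 1 I, 1 N, 3 O.
Implicit hydrogens by atom environment:
  6 × C: 2 H each → 12
  2 × C: 3 H each → 6
  2 × C: no H
  2 × O: no H
  1 × C: 1 H
  1 × I: no H
  1 × N (charge +1): 3 H
  1 × O: 1 H
  Total hydrogens = 23.
Net charge +1.
Molecular formula: C11H23INO3+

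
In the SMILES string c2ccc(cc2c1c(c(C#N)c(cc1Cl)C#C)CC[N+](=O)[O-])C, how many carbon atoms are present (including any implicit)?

The symbol for carbon appears 18 times in the SMILES. Lowercase c denotes aromatic carbon and counts toward C.

18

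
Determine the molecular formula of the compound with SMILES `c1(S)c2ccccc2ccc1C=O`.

C11H8OS

Heavy atoms from the SMILES: 11 C, 1 O, 1 S.
Implicit hydrogens by atom environment:
  6 × C (aromatic): 1 H each → 6
  4 × C (aromatic): no H
  1 × C: 1 H
  1 × O: no H
  1 × S: 1 H
  Total hydrogens = 8.
Molecular formula: C11H8OS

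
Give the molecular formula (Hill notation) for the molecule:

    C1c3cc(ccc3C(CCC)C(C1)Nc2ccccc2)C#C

C21H23N

Heavy atoms from the SMILES: 21 C, 1 N.
Implicit hydrogens by atom environment:
  8 × C (aromatic): 1 H each → 8
  4 × C: 2 H each → 8
  4 × C (aromatic): no H
  3 × C: 1 H each → 3
  1 × C: 3 H
  1 × C: no H
  1 × N: 1 H
  Total hydrogens = 23.
Molecular formula: C21H23N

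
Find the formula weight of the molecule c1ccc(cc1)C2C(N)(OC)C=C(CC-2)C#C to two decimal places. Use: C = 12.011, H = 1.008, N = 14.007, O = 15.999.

Molecular formula: C15H17NO.
M = 15×12.011 + 17×1.008 + 1×14.007 + 1×15.999 = 227.31 g/mol.

227.31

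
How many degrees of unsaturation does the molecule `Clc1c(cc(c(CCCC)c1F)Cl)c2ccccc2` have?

Molecular formula from the SMILES: C16H15Cl2F.
DoU = (2C + 2 + N − H − X)/2 = (2·16 + 2 + 0 − 15 − 3)/2 = 16/2 = 8.
(Structurally: 2 ring(s) + 6 π bond(s) = 8.)

8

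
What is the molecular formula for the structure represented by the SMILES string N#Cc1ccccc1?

C7H5N

Heavy atoms from the SMILES: 7 C, 1 N.
Implicit hydrogens by atom environment:
  5 × C (aromatic): 1 H each → 5
  1 × C (aromatic): no H
  1 × C: no H
  1 × N: no H
  Total hydrogens = 5.
Molecular formula: C7H5N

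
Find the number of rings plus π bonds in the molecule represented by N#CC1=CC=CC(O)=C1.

6

Molecular formula from the SMILES: C7H5NO.
DoU = (2C + 2 + N − H − X)/2 = (2·7 + 2 + 1 − 5 − 0)/2 = 12/2 = 6.
(Structurally: 1 ring(s) + 5 π bond(s) = 6.)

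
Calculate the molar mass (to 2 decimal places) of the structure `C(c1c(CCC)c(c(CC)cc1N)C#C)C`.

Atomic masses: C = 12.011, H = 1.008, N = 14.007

Molecular formula: C15H21N.
M = 15×12.011 + 21×1.008 + 1×14.007 = 215.34 g/mol.

215.34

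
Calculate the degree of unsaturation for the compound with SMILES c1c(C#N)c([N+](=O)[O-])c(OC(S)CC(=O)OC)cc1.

8

Molecular formula from the SMILES: C11H10N2O5S.
DoU = (2C + 2 + N − H − X)/2 = (2·11 + 2 + 2 − 10 − 0)/2 = 16/2 = 8.
(Structurally: 1 ring(s) + 7 π bond(s) = 8.)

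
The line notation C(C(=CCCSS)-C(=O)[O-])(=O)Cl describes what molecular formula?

C6H6ClO3S2-

Heavy atoms from the SMILES: 6 C, 1 Cl, 3 O, 2 S.
Implicit hydrogens by atom environment:
  3 × C: no H
  2 × C: 2 H each → 4
  2 × O: no H
  1 × C: 1 H
  1 × Cl: no H
  1 × O (charge -1): no H
  1 × S: 1 H
  1 × S: no H
  Total hydrogens = 6.
Net charge -1.
Molecular formula: C6H6ClO3S2-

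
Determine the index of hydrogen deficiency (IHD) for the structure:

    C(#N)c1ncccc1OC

Molecular formula from the SMILES: C7H6N2O.
DoU = (2C + 2 + N − H − X)/2 = (2·7 + 2 + 2 − 6 − 0)/2 = 12/2 = 6.
(Structurally: 1 ring(s) + 5 π bond(s) = 6.)

6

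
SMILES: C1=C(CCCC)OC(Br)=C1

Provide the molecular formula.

Heavy atoms from the SMILES: 1 Br, 8 C, 1 O.
Implicit hydrogens by atom environment:
  3 × C: 2 H each → 6
  2 × C (aromatic): 1 H each → 2
  2 × C (aromatic): no H
  1 × Br: no H
  1 × C: 3 H
  1 × O (aromatic): no H
  Total hydrogens = 11.
Molecular formula: C8H11BrO

C8H11BrO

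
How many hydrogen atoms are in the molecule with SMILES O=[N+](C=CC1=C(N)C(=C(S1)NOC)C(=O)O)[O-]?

9

Hydrogens are implicit in SMILES; fill each atom to its normal valence:
  4 × C (aromatic): no H
  3 × O: no H
  2 × C: 1 H each → 2
  1 × C: 3 H
  1 × C: no H
  1 × N: 2 H
  1 × N: 1 H
  1 × N (charge +1): no H
  1 × O: 1 H
  1 × O (charge -1): no H
  1 × S (aromatic): no H
  Total hydrogens = 9.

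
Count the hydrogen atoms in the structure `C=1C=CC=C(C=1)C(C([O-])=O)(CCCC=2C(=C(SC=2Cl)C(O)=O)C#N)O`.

13

Hydrogens are implicit in SMILES; fill each atom to its normal valence:
  5 × C (aromatic): 1 H each → 5
  5 × C (aromatic): no H
  4 × C: no H
  3 × C: 2 H each → 6
  2 × O: 1 H each → 2
  2 × O: no H
  1 × Cl: no H
  1 × N: no H
  1 × O (charge -1): no H
  1 × S (aromatic): no H
  Total hydrogens = 13.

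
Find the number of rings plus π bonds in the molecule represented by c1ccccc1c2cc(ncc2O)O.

8

Molecular formula from the SMILES: C11H9NO2.
DoU = (2C + 2 + N − H − X)/2 = (2·11 + 2 + 1 − 9 − 0)/2 = 16/2 = 8.
(Structurally: 2 ring(s) + 6 π bond(s) = 8.)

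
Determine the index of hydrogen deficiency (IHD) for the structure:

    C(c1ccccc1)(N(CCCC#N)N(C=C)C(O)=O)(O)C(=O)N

Molecular formula from the SMILES: C15H18N4O4.
DoU = (2C + 2 + N − H − X)/2 = (2·15 + 2 + 4 − 18 − 0)/2 = 18/2 = 9.
(Structurally: 1 ring(s) + 8 π bond(s) = 9.)

9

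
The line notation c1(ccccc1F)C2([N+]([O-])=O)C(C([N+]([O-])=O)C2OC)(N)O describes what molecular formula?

C11H12FN3O6

Heavy atoms from the SMILES: 11 C, 1 F, 3 N, 6 O.
Implicit hydrogens by atom environment:
  4 × C (aromatic): 1 H each → 4
  3 × O: no H
  2 × C: 1 H each → 2
  2 × C: no H
  2 × C (aromatic): no H
  2 × N (charge +1): no H
  2 × O (charge -1): no H
  1 × C: 3 H
  1 × F: no H
  1 × N: 2 H
  1 × O: 1 H
  Total hydrogens = 12.
Molecular formula: C11H12FN3O6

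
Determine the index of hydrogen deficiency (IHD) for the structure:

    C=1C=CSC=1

3

Molecular formula from the SMILES: C4H4S.
DoU = (2C + 2 + N − H − X)/2 = (2·4 + 2 + 0 − 4 − 0)/2 = 6/2 = 3.
(Structurally: 1 ring(s) + 2 π bond(s) = 3.)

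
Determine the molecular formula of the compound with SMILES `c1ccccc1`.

C6H6

Heavy atoms from the SMILES: 6 C.
Implicit hydrogens by atom environment:
  6 × C (aromatic): 1 H each → 6
  Total hydrogens = 6.
Molecular formula: C6H6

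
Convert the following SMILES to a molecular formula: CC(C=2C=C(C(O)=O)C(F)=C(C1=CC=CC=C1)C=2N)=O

C15H12FNO3

Heavy atoms from the SMILES: 15 C, 1 F, 1 N, 3 O.
Implicit hydrogens by atom environment:
  6 × C (aromatic): 1 H each → 6
  6 × C (aromatic): no H
  2 × C: no H
  2 × O: no H
  1 × C: 3 H
  1 × F: no H
  1 × N: 2 H
  1 × O: 1 H
  Total hydrogens = 12.
Molecular formula: C15H12FNO3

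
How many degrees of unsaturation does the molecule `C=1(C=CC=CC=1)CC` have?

4

Molecular formula from the SMILES: C8H10.
DoU = (2C + 2 + N − H − X)/2 = (2·8 + 2 + 0 − 10 − 0)/2 = 8/2 = 4.
(Structurally: 1 ring(s) + 3 π bond(s) = 4.)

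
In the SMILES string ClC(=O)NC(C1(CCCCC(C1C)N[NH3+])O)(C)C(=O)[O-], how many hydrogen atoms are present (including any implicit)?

Hydrogens are implicit in SMILES; fill each atom to its normal valence:
  4 × C: 2 H each → 8
  4 × C: no H
  2 × C: 3 H each → 6
  2 × C: 1 H each → 2
  2 × N: 1 H each → 2
  2 × O: no H
  1 × Cl: no H
  1 × N (charge +1): 3 H
  1 × O: 1 H
  1 × O (charge -1): no H
  Total hydrogens = 22.

22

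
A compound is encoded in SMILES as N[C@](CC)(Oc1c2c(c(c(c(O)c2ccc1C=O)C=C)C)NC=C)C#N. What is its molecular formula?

C20H21N3O3

Heavy atoms from the SMILES: 20 C, 3 N, 3 O.
Implicit hydrogens by atom environment:
  8 × C (aromatic): no H
  3 × C: 2 H each → 6
  3 × C: 1 H each → 3
  2 × C: 3 H each → 6
  2 × C (aromatic): 1 H each → 2
  2 × C: no H
  2 × O: no H
  1 × N: 2 H
  1 × N: 1 H
  1 × N: no H
  1 × O: 1 H
  Total hydrogens = 21.
Molecular formula: C20H21N3O3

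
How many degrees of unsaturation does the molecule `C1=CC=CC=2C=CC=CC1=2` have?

7

Molecular formula from the SMILES: C10H8.
DoU = (2C + 2 + N − H − X)/2 = (2·10 + 2 + 0 − 8 − 0)/2 = 14/2 = 7.
(Structurally: 2 ring(s) + 5 π bond(s) = 7.)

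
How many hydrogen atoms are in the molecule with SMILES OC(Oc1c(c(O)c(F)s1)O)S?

Hydrogens are implicit in SMILES; fill each atom to its normal valence:
  4 × C (aromatic): no H
  3 × O: 1 H each → 3
  1 × C: 1 H
  1 × F: no H
  1 × O: no H
  1 × S: 1 H
  1 × S (aromatic): no H
  Total hydrogens = 5.

5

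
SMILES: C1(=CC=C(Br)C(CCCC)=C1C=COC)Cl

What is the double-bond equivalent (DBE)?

Molecular formula from the SMILES: C13H16BrClO.
DoU = (2C + 2 + N − H − X)/2 = (2·13 + 2 + 0 − 16 − 2)/2 = 10/2 = 5.
(Structurally: 1 ring(s) + 4 π bond(s) = 5.)

5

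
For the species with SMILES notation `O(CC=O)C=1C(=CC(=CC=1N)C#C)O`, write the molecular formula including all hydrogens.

Heavy atoms from the SMILES: 10 C, 1 N, 3 O.
Implicit hydrogens by atom environment:
  4 × C (aromatic): no H
  2 × C (aromatic): 1 H each → 2
  2 × C: 1 H each → 2
  2 × O: no H
  1 × C: 2 H
  1 × C: no H
  1 × N: 2 H
  1 × O: 1 H
  Total hydrogens = 9.
Molecular formula: C10H9NO3

C10H9NO3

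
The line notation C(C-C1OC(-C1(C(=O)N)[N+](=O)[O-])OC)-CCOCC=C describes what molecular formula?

Heavy atoms from the SMILES: 12 C, 2 N, 6 O.
Implicit hydrogens by atom environment:
  6 × C: 2 H each → 12
  5 × O: no H
  3 × C: 1 H each → 3
  2 × C: no H
  1 × C: 3 H
  1 × N: 2 H
  1 × N (charge +1): no H
  1 × O (charge -1): no H
  Total hydrogens = 20.
Molecular formula: C12H20N2O6

C12H20N2O6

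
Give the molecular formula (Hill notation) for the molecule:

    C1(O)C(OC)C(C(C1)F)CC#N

Heavy atoms from the SMILES: 8 C, 1 F, 1 N, 2 O.
Implicit hydrogens by atom environment:
  4 × C: 1 H each → 4
  2 × C: 2 H each → 4
  1 × C: 3 H
  1 × C: no H
  1 × F: no H
  1 × N: no H
  1 × O: 1 H
  1 × O: no H
  Total hydrogens = 12.
Molecular formula: C8H12FNO2

C8H12FNO2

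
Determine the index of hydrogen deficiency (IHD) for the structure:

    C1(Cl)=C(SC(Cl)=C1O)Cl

3

Molecular formula from the SMILES: C4HCl3OS.
DoU = (2C + 2 + N − H − X)/2 = (2·4 + 2 + 0 − 1 − 3)/2 = 6/2 = 3.
(Structurally: 1 ring(s) + 2 π bond(s) = 3.)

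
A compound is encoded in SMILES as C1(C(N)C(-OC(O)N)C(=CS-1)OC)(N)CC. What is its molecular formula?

C9H19N3O3S

Heavy atoms from the SMILES: 9 C, 3 N, 3 O, 1 S.
Implicit hydrogens by atom environment:
  4 × C: 1 H each → 4
  3 × N: 2 H each → 6
  2 × C: 3 H each → 6
  2 × C: no H
  2 × O: no H
  1 × C: 2 H
  1 × O: 1 H
  1 × S: no H
  Total hydrogens = 19.
Molecular formula: C9H19N3O3S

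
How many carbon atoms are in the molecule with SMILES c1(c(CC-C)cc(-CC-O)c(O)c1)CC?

13

The symbol for carbon appears 13 times in the SMILES. Lowercase c denotes aromatic carbon and counts toward C.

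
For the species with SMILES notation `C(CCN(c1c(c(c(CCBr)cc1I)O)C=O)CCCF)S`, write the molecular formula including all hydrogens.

Heavy atoms from the SMILES: 1 Br, 15 C, 1 F, 1 I, 1 N, 2 O, 1 S.
Implicit hydrogens by atom environment:
  8 × C: 2 H each → 16
  5 × C (aromatic): no H
  1 × Br: no H
  1 × C (aromatic): 1 H
  1 × C: 1 H
  1 × F: no H
  1 × I: no H
  1 × N: no H
  1 × O: 1 H
  1 × O: no H
  1 × S: 1 H
  Total hydrogens = 20.
Molecular formula: C15H20BrFINO2S

C15H20BrFINO2S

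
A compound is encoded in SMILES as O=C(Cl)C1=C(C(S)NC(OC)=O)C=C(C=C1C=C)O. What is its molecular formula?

Heavy atoms from the SMILES: 12 C, 1 Cl, 1 N, 4 O, 1 S.
Implicit hydrogens by atom environment:
  4 × C (aromatic): no H
  3 × O: no H
  2 × C (aromatic): 1 H each → 2
  2 × C: 1 H each → 2
  2 × C: no H
  1 × C: 3 H
  1 × C: 2 H
  1 × Cl: no H
  1 × N: 1 H
  1 × O: 1 H
  1 × S: 1 H
  Total hydrogens = 12.
Molecular formula: C12H12ClNO4S

C12H12ClNO4S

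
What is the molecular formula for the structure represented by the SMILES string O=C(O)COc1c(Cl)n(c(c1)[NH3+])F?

C6H7ClFN2O3+

Heavy atoms from the SMILES: 6 C, 1 Cl, 1 F, 2 N, 3 O.
Implicit hydrogens by atom environment:
  3 × C (aromatic): no H
  2 × O: no H
  1 × C: 2 H
  1 × C (aromatic): 1 H
  1 × C: no H
  1 × Cl: no H
  1 × F: no H
  1 × N (charge +1): 3 H
  1 × N (aromatic): no H
  1 × O: 1 H
  Total hydrogens = 7.
Net charge +1.
Molecular formula: C6H7ClFN2O3+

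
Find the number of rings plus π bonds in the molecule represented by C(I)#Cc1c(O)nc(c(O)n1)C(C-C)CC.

6

Molecular formula from the SMILES: C11H13IN2O2.
DoU = (2C + 2 + N − H − X)/2 = (2·11 + 2 + 2 − 13 − 1)/2 = 12/2 = 6.
(Structurally: 1 ring(s) + 5 π bond(s) = 6.)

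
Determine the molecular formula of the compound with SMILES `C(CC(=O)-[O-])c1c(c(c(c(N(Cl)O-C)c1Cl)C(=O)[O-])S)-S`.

Heavy atoms from the SMILES: 11 C, 2 Cl, 1 N, 5 O, 2 S.
Implicit hydrogens by atom environment:
  6 × C (aromatic): no H
  3 × O: no H
  2 × C: 2 H each → 4
  2 × C: no H
  2 × Cl: no H
  2 × O (charge -1): no H
  2 × S: 1 H each → 2
  1 × C: 3 H
  1 × N: no H
  Total hydrogens = 9.
Net charge -2.
Molecular formula: [C11H9Cl2NO5S2]2-

[C11H9Cl2NO5S2]2-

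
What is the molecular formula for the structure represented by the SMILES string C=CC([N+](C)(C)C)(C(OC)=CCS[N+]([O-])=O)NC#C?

Heavy atoms from the SMILES: 12 C, 3 N, 3 O, 1 S.
Implicit hydrogens by atom environment:
  4 × C: 3 H each → 12
  3 × C: 1 H each → 3
  3 × C: no H
  2 × C: 2 H each → 4
  2 × N (charge +1): no H
  2 × O: no H
  1 × N: 1 H
  1 × O (charge -1): no H
  1 × S: no H
  Total hydrogens = 20.
Net charge +1.
Molecular formula: C12H20N3O3S+

C12H20N3O3S+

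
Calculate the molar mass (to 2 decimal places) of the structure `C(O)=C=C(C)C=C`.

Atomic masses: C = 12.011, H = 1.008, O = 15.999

Molecular formula: C6H8O.
M = 6×12.011 + 8×1.008 + 1×15.999 = 96.13 g/mol.

96.13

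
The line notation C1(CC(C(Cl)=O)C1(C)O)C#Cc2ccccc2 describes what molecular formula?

Heavy atoms from the SMILES: 14 C, 1 Cl, 2 O.
Implicit hydrogens by atom environment:
  5 × C (aromatic): 1 H each → 5
  4 × C: no H
  2 × C: 1 H each → 2
  1 × C: 3 H
  1 × C: 2 H
  1 × C (aromatic): no H
  1 × Cl: no H
  1 × O: 1 H
  1 × O: no H
  Total hydrogens = 13.
Molecular formula: C14H13ClO2

C14H13ClO2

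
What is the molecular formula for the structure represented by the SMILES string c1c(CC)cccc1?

Heavy atoms from the SMILES: 8 C.
Implicit hydrogens by atom environment:
  5 × C (aromatic): 1 H each → 5
  1 × C: 3 H
  1 × C: 2 H
  1 × C (aromatic): no H
  Total hydrogens = 10.
Molecular formula: C8H10

C8H10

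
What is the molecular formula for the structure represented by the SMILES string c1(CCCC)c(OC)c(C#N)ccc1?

C12H15NO

Heavy atoms from the SMILES: 12 C, 1 N, 1 O.
Implicit hydrogens by atom environment:
  3 × C: 2 H each → 6
  3 × C (aromatic): 1 H each → 3
  3 × C (aromatic): no H
  2 × C: 3 H each → 6
  1 × C: no H
  1 × N: no H
  1 × O: no H
  Total hydrogens = 15.
Molecular formula: C12H15NO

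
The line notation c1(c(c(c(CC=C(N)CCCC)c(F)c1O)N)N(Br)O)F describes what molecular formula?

C13H18BrF2N3O2

Heavy atoms from the SMILES: 1 Br, 13 C, 2 F, 3 N, 2 O.
Implicit hydrogens by atom environment:
  6 × C (aromatic): no H
  4 × C: 2 H each → 8
  2 × F: no H
  2 × N: 2 H each → 4
  2 × O: 1 H each → 2
  1 × Br: no H
  1 × C: 3 H
  1 × C: 1 H
  1 × C: no H
  1 × N: no H
  Total hydrogens = 18.
Molecular formula: C13H18BrF2N3O2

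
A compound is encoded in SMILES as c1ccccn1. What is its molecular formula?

Heavy atoms from the SMILES: 5 C, 1 N.
Implicit hydrogens by atom environment:
  5 × C (aromatic): 1 H each → 5
  1 × N (aromatic): no H
  Total hydrogens = 5.
Molecular formula: C5H5N

C5H5N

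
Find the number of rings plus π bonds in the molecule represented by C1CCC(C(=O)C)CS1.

2

Molecular formula from the SMILES: C7H12OS.
DoU = (2C + 2 + N − H − X)/2 = (2·7 + 2 + 0 − 12 − 0)/2 = 4/2 = 2.
(Structurally: 1 ring(s) + 1 π bond(s) = 2.)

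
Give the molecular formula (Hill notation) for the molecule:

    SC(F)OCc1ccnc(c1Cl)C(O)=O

C8H7ClFNO3S

Heavy atoms from the SMILES: 8 C, 1 Cl, 1 F, 1 N, 3 O, 1 S.
Implicit hydrogens by atom environment:
  3 × C (aromatic): no H
  2 × C (aromatic): 1 H each → 2
  2 × O: no H
  1 × C: 2 H
  1 × C: 1 H
  1 × C: no H
  1 × Cl: no H
  1 × F: no H
  1 × N (aromatic): no H
  1 × O: 1 H
  1 × S: 1 H
  Total hydrogens = 7.
Molecular formula: C8H7ClFNO3S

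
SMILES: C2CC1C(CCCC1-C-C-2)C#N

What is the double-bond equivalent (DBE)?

Molecular formula from the SMILES: C11H17N.
DoU = (2C + 2 + N − H − X)/2 = (2·11 + 2 + 1 − 17 − 0)/2 = 8/2 = 4.
(Structurally: 2 ring(s) + 2 π bond(s) = 4.)

4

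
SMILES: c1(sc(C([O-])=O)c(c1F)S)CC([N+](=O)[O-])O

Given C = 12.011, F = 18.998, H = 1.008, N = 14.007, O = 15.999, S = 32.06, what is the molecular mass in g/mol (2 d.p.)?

266.24

Molecular formula: C7H5FNO5S2-.
M = 7×12.011 + 1×18.998 + 5×1.008 + 1×14.007 + 5×15.999 + 2×32.06 = 266.24 g/mol.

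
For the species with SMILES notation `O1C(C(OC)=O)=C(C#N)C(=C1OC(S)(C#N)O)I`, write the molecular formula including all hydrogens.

Heavy atoms from the SMILES: 9 C, 1 I, 2 N, 5 O, 1 S.
Implicit hydrogens by atom environment:
  4 × C (aromatic): no H
  4 × C: no H
  3 × O: no H
  2 × N: no H
  1 × C: 3 H
  1 × I: no H
  1 × O: 1 H
  1 × O (aromatic): no H
  1 × S: 1 H
  Total hydrogens = 5.
Molecular formula: C9H5IN2O5S

C9H5IN2O5S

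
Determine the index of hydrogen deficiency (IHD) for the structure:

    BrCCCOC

Molecular formula from the SMILES: C4H9BrO.
DoU = (2C + 2 + N − H − X)/2 = (2·4 + 2 + 0 − 9 − 1)/2 = 0/2 = 0.
(Structurally: 0 ring(s) + 0 π bond(s) = 0.)

0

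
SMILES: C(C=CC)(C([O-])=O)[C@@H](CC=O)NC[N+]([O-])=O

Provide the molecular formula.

C9H13N2O5-

Heavy atoms from the SMILES: 9 C, 2 N, 5 O.
Implicit hydrogens by atom environment:
  5 × C: 1 H each → 5
  3 × O: no H
  2 × C: 2 H each → 4
  2 × O (charge -1): no H
  1 × C: 3 H
  1 × C: no H
  1 × N: 1 H
  1 × N (charge +1): no H
  Total hydrogens = 13.
Net charge -1.
Molecular formula: C9H13N2O5-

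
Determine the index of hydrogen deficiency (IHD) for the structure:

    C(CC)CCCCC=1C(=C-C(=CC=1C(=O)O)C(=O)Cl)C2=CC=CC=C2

Molecular formula from the SMILES: C21H23ClO3.
DoU = (2C + 2 + N − H − X)/2 = (2·21 + 2 + 0 − 23 − 1)/2 = 20/2 = 10.
(Structurally: 2 ring(s) + 8 π bond(s) = 10.)

10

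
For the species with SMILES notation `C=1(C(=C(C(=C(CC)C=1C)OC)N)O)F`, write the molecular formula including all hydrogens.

C10H14FNO2

Heavy atoms from the SMILES: 10 C, 1 F, 1 N, 2 O.
Implicit hydrogens by atom environment:
  6 × C (aromatic): no H
  3 × C: 3 H each → 9
  1 × C: 2 H
  1 × F: no H
  1 × N: 2 H
  1 × O: 1 H
  1 × O: no H
  Total hydrogens = 14.
Molecular formula: C10H14FNO2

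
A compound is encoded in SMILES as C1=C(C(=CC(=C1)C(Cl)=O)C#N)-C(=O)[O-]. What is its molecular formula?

C9H3ClNO3-

Heavy atoms from the SMILES: 9 C, 1 Cl, 1 N, 3 O.
Implicit hydrogens by atom environment:
  3 × C (aromatic): 1 H each → 3
  3 × C (aromatic): no H
  3 × C: no H
  2 × O: no H
  1 × Cl: no H
  1 × N: no H
  1 × O (charge -1): no H
  Total hydrogens = 3.
Net charge -1.
Molecular formula: C9H3ClNO3-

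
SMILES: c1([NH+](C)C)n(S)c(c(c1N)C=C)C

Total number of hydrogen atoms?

16

Hydrogens are implicit in SMILES; fill each atom to its normal valence:
  4 × C (aromatic): no H
  3 × C: 3 H each → 9
  1 × C: 2 H
  1 × C: 1 H
  1 × N: 2 H
  1 × N (charge +1): 1 H
  1 × N (aromatic): no H
  1 × S: 1 H
  Total hydrogens = 16.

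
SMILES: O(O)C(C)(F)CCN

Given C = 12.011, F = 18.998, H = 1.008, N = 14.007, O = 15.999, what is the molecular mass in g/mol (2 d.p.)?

123.13

Molecular formula: C4H10FNO2.
M = 4×12.011 + 1×18.998 + 10×1.008 + 1×14.007 + 2×15.999 = 123.13 g/mol.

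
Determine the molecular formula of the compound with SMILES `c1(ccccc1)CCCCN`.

Heavy atoms from the SMILES: 10 C, 1 N.
Implicit hydrogens by atom environment:
  5 × C (aromatic): 1 H each → 5
  4 × C: 2 H each → 8
  1 × C (aromatic): no H
  1 × N: 2 H
  Total hydrogens = 15.
Molecular formula: C10H15N

C10H15N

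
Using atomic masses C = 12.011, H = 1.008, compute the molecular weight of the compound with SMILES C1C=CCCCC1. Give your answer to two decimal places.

96.17

Molecular formula: C7H12.
M = 7×12.011 + 12×1.008 = 96.17 g/mol.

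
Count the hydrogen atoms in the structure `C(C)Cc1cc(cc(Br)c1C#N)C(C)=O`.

12

Hydrogens are implicit in SMILES; fill each atom to its normal valence:
  4 × C (aromatic): no H
  2 × C: 3 H each → 6
  2 × C: 2 H each → 4
  2 × C (aromatic): 1 H each → 2
  2 × C: no H
  1 × Br: no H
  1 × N: no H
  1 × O: no H
  Total hydrogens = 12.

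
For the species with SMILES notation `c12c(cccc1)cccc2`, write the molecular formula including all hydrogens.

Heavy atoms from the SMILES: 10 C.
Implicit hydrogens by atom environment:
  8 × C (aromatic): 1 H each → 8
  2 × C (aromatic): no H
  Total hydrogens = 8.
Molecular formula: C10H8

C10H8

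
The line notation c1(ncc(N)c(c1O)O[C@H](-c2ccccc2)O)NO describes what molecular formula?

Heavy atoms from the SMILES: 12 C, 3 N, 4 O.
Implicit hydrogens by atom environment:
  6 × C (aromatic): 1 H each → 6
  5 × C (aromatic): no H
  3 × O: 1 H each → 3
  1 × C: 1 H
  1 × N: 2 H
  1 × N: 1 H
  1 × N (aromatic): no H
  1 × O: no H
  Total hydrogens = 13.
Molecular formula: C12H13N3O4

C12H13N3O4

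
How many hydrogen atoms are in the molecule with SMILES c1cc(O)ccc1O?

Hydrogens are implicit in SMILES; fill each atom to its normal valence:
  4 × C (aromatic): 1 H each → 4
  2 × C (aromatic): no H
  2 × O: 1 H each → 2
  Total hydrogens = 6.

6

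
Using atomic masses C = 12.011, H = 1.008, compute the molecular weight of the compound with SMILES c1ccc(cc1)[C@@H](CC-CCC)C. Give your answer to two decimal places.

Molecular formula: C13H20.
M = 13×12.011 + 20×1.008 = 176.30 g/mol.

176.30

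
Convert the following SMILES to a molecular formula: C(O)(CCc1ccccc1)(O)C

Heavy atoms from the SMILES: 10 C, 2 O.
Implicit hydrogens by atom environment:
  5 × C (aromatic): 1 H each → 5
  2 × C: 2 H each → 4
  2 × O: 1 H each → 2
  1 × C: 3 H
  1 × C: no H
  1 × C (aromatic): no H
  Total hydrogens = 14.
Molecular formula: C10H14O2

C10H14O2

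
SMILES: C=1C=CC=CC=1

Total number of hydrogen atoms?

Hydrogens are implicit in SMILES; fill each atom to its normal valence:
  6 × C (aromatic): 1 H each → 6
  Total hydrogens = 6.

6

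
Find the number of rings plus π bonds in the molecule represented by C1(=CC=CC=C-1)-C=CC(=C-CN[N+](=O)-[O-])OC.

Molecular formula from the SMILES: C12H14N2O3.
DoU = (2C + 2 + N − H − X)/2 = (2·12 + 2 + 2 − 14 − 0)/2 = 14/2 = 7.
(Structurally: 1 ring(s) + 6 π bond(s) = 7.)

7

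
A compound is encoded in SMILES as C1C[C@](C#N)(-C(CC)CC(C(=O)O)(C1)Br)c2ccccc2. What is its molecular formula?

C17H20BrNO2

Heavy atoms from the SMILES: 1 Br, 17 C, 1 N, 2 O.
Implicit hydrogens by atom environment:
  5 × C: 2 H each → 10
  5 × C (aromatic): 1 H each → 5
  4 × C: no H
  1 × Br: no H
  1 × C: 3 H
  1 × C: 1 H
  1 × C (aromatic): no H
  1 × N: no H
  1 × O: 1 H
  1 × O: no H
  Total hydrogens = 20.
Molecular formula: C17H20BrNO2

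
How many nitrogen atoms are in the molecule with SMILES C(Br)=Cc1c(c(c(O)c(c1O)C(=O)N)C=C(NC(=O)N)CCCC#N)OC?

4

The symbol for nitrogen appears 4 times in the SMILES.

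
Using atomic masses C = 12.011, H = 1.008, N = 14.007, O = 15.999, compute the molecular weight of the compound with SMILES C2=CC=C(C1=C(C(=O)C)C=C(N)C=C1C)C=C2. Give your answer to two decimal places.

Molecular formula: C15H15NO.
M = 15×12.011 + 15×1.008 + 1×14.007 + 1×15.999 = 225.29 g/mol.

225.29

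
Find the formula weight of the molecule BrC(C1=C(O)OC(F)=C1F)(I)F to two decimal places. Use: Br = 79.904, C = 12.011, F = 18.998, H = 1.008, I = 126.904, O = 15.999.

Molecular formula: C5HBrF3IO2.
M = 1×79.904 + 5×12.011 + 3×18.998 + 1×1.008 + 1×126.904 + 2×15.999 = 356.86 g/mol.

356.86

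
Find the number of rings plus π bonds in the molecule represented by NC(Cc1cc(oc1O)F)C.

3

Molecular formula from the SMILES: C7H10FNO2.
DoU = (2C + 2 + N − H − X)/2 = (2·7 + 2 + 1 − 10 − 1)/2 = 6/2 = 3.
(Structurally: 1 ring(s) + 2 π bond(s) = 3.)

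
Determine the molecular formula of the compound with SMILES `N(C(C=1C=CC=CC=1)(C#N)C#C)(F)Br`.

C10H6BrFN2

Heavy atoms from the SMILES: 1 Br, 10 C, 1 F, 2 N.
Implicit hydrogens by atom environment:
  5 × C (aromatic): 1 H each → 5
  3 × C: no H
  2 × N: no H
  1 × Br: no H
  1 × C: 1 H
  1 × C (aromatic): no H
  1 × F: no H
  Total hydrogens = 6.
Molecular formula: C10H6BrFN2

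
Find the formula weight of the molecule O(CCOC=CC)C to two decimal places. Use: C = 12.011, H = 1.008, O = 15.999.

Molecular formula: C6H12O2.
M = 6×12.011 + 12×1.008 + 2×15.999 = 116.16 g/mol.

116.16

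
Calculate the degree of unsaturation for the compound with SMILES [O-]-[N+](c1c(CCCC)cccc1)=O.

5

Molecular formula from the SMILES: C10H13NO2.
DoU = (2C + 2 + N − H − X)/2 = (2·10 + 2 + 1 − 13 − 0)/2 = 10/2 = 5.
(Structurally: 1 ring(s) + 4 π bond(s) = 5.)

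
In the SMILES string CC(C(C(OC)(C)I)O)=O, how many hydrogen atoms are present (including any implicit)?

11

Hydrogens are implicit in SMILES; fill each atom to its normal valence:
  3 × C: 3 H each → 9
  2 × C: no H
  2 × O: no H
  1 × C: 1 H
  1 × I: no H
  1 × O: 1 H
  Total hydrogens = 11.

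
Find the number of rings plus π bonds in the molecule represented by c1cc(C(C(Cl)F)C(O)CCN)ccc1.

4

Molecular formula from the SMILES: C11H15ClFNO.
DoU = (2C + 2 + N − H − X)/2 = (2·11 + 2 + 1 − 15 − 2)/2 = 8/2 = 4.
(Structurally: 1 ring(s) + 3 π bond(s) = 4.)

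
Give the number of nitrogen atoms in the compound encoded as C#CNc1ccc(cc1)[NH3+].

The symbol for nitrogen appears 2 times in the SMILES.

2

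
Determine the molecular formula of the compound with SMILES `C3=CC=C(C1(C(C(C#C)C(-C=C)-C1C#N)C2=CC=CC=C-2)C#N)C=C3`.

C23H18N2

Heavy atoms from the SMILES: 23 C, 2 N.
Implicit hydrogens by atom environment:
  10 × C (aromatic): 1 H each → 10
  6 × C: 1 H each → 6
  4 × C: no H
  2 × C (aromatic): no H
  2 × N: no H
  1 × C: 2 H
  Total hydrogens = 18.
Molecular formula: C23H18N2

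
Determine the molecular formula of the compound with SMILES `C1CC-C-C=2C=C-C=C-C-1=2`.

C10H12

Heavy atoms from the SMILES: 10 C.
Implicit hydrogens by atom environment:
  4 × C: 2 H each → 8
  4 × C (aromatic): 1 H each → 4
  2 × C (aromatic): no H
  Total hydrogens = 12.
Molecular formula: C10H12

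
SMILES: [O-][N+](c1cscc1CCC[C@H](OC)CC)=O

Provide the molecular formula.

Heavy atoms from the SMILES: 11 C, 1 N, 3 O, 1 S.
Implicit hydrogens by atom environment:
  4 × C: 2 H each → 8
  2 × C: 3 H each → 6
  2 × C (aromatic): 1 H each → 2
  2 × C (aromatic): no H
  2 × O: no H
  1 × C: 1 H
  1 × N (charge +1): no H
  1 × O (charge -1): no H
  1 × S (aromatic): no H
  Total hydrogens = 17.
Molecular formula: C11H17NO3S

C11H17NO3S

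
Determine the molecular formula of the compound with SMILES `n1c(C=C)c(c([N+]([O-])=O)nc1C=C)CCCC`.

Heavy atoms from the SMILES: 12 C, 3 N, 2 O.
Implicit hydrogens by atom environment:
  5 × C: 2 H each → 10
  4 × C (aromatic): no H
  2 × C: 1 H each → 2
  2 × N (aromatic): no H
  1 × C: 3 H
  1 × N (charge +1): no H
  1 × O: no H
  1 × O (charge -1): no H
  Total hydrogens = 15.
Molecular formula: C12H15N3O2

C12H15N3O2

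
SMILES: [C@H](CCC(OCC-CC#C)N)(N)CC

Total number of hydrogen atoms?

22

Hydrogens are implicit in SMILES; fill each atom to its normal valence:
  6 × C: 2 H each → 12
  3 × C: 1 H each → 3
  2 × N: 2 H each → 4
  1 × C: 3 H
  1 × C: no H
  1 × O: no H
  Total hydrogens = 22.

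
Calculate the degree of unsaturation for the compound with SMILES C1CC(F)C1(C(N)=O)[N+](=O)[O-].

Molecular formula from the SMILES: C5H7FN2O3.
DoU = (2C + 2 + N − H − X)/2 = (2·5 + 2 + 2 − 7 − 1)/2 = 6/2 = 3.
(Structurally: 1 ring(s) + 2 π bond(s) = 3.)

3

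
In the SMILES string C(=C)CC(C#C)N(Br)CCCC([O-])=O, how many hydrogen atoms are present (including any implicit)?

Hydrogens are implicit in SMILES; fill each atom to its normal valence:
  5 × C: 2 H each → 10
  3 × C: 1 H each → 3
  2 × C: no H
  1 × Br: no H
  1 × N: no H
  1 × O: no H
  1 × O (charge -1): no H
  Total hydrogens = 13.

13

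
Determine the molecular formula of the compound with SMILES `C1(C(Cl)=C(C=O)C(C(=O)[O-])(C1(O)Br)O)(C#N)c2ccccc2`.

C14H8BrClNO5-

Heavy atoms from the SMILES: 1 Br, 14 C, 1 Cl, 1 N, 5 O.
Implicit hydrogens by atom environment:
  7 × C: no H
  5 × C (aromatic): 1 H each → 5
  2 × O: 1 H each → 2
  2 × O: no H
  1 × Br: no H
  1 × C: 1 H
  1 × C (aromatic): no H
  1 × Cl: no H
  1 × N: no H
  1 × O (charge -1): no H
  Total hydrogens = 8.
Net charge -1.
Molecular formula: C14H8BrClNO5-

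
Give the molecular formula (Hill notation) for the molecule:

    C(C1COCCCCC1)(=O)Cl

C8H13ClO2

Heavy atoms from the SMILES: 8 C, 1 Cl, 2 O.
Implicit hydrogens by atom environment:
  6 × C: 2 H each → 12
  2 × O: no H
  1 × C: 1 H
  1 × C: no H
  1 × Cl: no H
  Total hydrogens = 13.
Molecular formula: C8H13ClO2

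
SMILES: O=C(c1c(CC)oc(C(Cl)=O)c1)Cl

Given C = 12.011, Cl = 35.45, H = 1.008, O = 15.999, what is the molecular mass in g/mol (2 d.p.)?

221.03

Molecular formula: C8H6Cl2O3.
M = 8×12.011 + 2×35.45 + 6×1.008 + 3×15.999 = 221.03 g/mol.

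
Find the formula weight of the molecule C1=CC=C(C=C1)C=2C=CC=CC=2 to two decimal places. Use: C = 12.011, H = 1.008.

Molecular formula: C12H10.
M = 12×12.011 + 10×1.008 = 154.21 g/mol.

154.21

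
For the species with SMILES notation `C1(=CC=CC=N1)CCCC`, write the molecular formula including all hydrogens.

Heavy atoms from the SMILES: 9 C, 1 N.
Implicit hydrogens by atom environment:
  4 × C (aromatic): 1 H each → 4
  3 × C: 2 H each → 6
  1 × C: 3 H
  1 × C (aromatic): no H
  1 × N (aromatic): no H
  Total hydrogens = 13.
Molecular formula: C9H13N

C9H13N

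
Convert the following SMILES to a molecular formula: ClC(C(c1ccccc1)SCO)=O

Heavy atoms from the SMILES: 9 C, 1 Cl, 2 O, 1 S.
Implicit hydrogens by atom environment:
  5 × C (aromatic): 1 H each → 5
  1 × C: 2 H
  1 × C: 1 H
  1 × C (aromatic): no H
  1 × C: no H
  1 × Cl: no H
  1 × O: 1 H
  1 × O: no H
  1 × S: no H
  Total hydrogens = 9.
Molecular formula: C9H9ClO2S

C9H9ClO2S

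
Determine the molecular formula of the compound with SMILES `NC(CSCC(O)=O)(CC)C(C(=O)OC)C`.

Heavy atoms from the SMILES: 10 C, 1 N, 4 O, 1 S.
Implicit hydrogens by atom environment:
  3 × C: 3 H each → 9
  3 × C: 2 H each → 6
  3 × C: no H
  3 × O: no H
  1 × C: 1 H
  1 × N: 2 H
  1 × O: 1 H
  1 × S: no H
  Total hydrogens = 19.
Molecular formula: C10H19NO4S

C10H19NO4S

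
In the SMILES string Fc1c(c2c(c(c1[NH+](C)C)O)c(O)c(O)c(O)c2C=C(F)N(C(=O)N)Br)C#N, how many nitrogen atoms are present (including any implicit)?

4

The symbol for nitrogen appears 4 times in the SMILES.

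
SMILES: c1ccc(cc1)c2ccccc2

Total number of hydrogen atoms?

10

Hydrogens are implicit in SMILES; fill each atom to its normal valence:
  10 × C (aromatic): 1 H each → 10
  2 × C (aromatic): no H
  Total hydrogens = 10.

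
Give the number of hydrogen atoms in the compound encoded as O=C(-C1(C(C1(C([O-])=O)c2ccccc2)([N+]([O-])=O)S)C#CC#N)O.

7

Hydrogens are implicit in SMILES; fill each atom to its normal valence:
  8 × C: no H
  5 × C (aromatic): 1 H each → 5
  3 × O: no H
  2 × O (charge -1): no H
  1 × C (aromatic): no H
  1 × N: no H
  1 × N (charge +1): no H
  1 × O: 1 H
  1 × S: 1 H
  Total hydrogens = 7.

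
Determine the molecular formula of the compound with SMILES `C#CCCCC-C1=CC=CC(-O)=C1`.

C12H14O

Heavy atoms from the SMILES: 12 C, 1 O.
Implicit hydrogens by atom environment:
  4 × C: 2 H each → 8
  4 × C (aromatic): 1 H each → 4
  2 × C (aromatic): no H
  1 × C: 1 H
  1 × C: no H
  1 × O: 1 H
  Total hydrogens = 14.
Molecular formula: C12H14O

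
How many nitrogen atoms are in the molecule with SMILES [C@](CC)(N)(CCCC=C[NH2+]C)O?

2

The symbol for nitrogen appears 2 times in the SMILES.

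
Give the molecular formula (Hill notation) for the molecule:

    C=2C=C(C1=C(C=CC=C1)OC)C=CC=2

Heavy atoms from the SMILES: 13 C, 1 O.
Implicit hydrogens by atom environment:
  9 × C (aromatic): 1 H each → 9
  3 × C (aromatic): no H
  1 × C: 3 H
  1 × O: no H
  Total hydrogens = 12.
Molecular formula: C13H12O

C13H12O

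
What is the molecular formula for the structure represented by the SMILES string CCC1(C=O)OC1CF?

Heavy atoms from the SMILES: 6 C, 1 F, 2 O.
Implicit hydrogens by atom environment:
  2 × C: 2 H each → 4
  2 × C: 1 H each → 2
  2 × O: no H
  1 × C: 3 H
  1 × C: no H
  1 × F: no H
  Total hydrogens = 9.
Molecular formula: C6H9FO2

C6H9FO2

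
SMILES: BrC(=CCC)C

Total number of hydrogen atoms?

9

Hydrogens are implicit in SMILES; fill each atom to its normal valence:
  2 × C: 3 H each → 6
  1 × Br: no H
  1 × C: 2 H
  1 × C: 1 H
  1 × C: no H
  Total hydrogens = 9.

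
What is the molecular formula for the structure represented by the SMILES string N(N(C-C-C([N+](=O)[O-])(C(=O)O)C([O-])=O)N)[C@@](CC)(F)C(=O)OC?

Heavy atoms from the SMILES: 10 C, 1 F, 4 N, 8 O.
Implicit hydrogens by atom environment:
  5 × C: no H
  5 × O: no H
  3 × C: 2 H each → 6
  2 × C: 3 H each → 6
  2 × O (charge -1): no H
  1 × F: no H
  1 × N: 2 H
  1 × N: 1 H
  1 × N: no H
  1 × N (charge +1): no H
  1 × O: 1 H
  Total hydrogens = 16.
Net charge -1.
Molecular formula: C10H16FN4O8-

C10H16FN4O8-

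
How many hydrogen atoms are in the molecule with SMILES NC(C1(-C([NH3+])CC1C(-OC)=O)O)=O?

13

Hydrogens are implicit in SMILES; fill each atom to its normal valence:
  3 × C: no H
  3 × O: no H
  2 × C: 1 H each → 2
  1 × C: 3 H
  1 × C: 2 H
  1 × N (charge +1): 3 H
  1 × N: 2 H
  1 × O: 1 H
  Total hydrogens = 13.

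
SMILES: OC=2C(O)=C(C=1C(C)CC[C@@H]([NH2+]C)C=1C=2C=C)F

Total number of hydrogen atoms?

Hydrogens are implicit in SMILES; fill each atom to its normal valence:
  6 × C (aromatic): no H
  3 × C: 2 H each → 6
  3 × C: 1 H each → 3
  2 × C: 3 H each → 6
  2 × O: 1 H each → 2
  1 × F: no H
  1 × N (charge +1): 2 H
  Total hydrogens = 19.

19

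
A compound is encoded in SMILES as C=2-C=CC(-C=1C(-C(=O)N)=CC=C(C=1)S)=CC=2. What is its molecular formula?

Heavy atoms from the SMILES: 13 C, 1 N, 1 O, 1 S.
Implicit hydrogens by atom environment:
  8 × C (aromatic): 1 H each → 8
  4 × C (aromatic): no H
  1 × C: no H
  1 × N: 2 H
  1 × O: no H
  1 × S: 1 H
  Total hydrogens = 11.
Molecular formula: C13H11NOS

C13H11NOS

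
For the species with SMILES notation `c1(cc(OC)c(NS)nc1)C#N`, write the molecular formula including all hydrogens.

C7H7N3OS

Heavy atoms from the SMILES: 7 C, 3 N, 1 O, 1 S.
Implicit hydrogens by atom environment:
  3 × C (aromatic): no H
  2 × C (aromatic): 1 H each → 2
  1 × C: 3 H
  1 × C: no H
  1 × N: 1 H
  1 × N (aromatic): no H
  1 × N: no H
  1 × O: no H
  1 × S: 1 H
  Total hydrogens = 7.
Molecular formula: C7H7N3OS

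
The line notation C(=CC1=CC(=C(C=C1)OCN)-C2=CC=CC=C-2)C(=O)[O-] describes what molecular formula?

Heavy atoms from the SMILES: 16 C, 1 N, 3 O.
Implicit hydrogens by atom environment:
  8 × C (aromatic): 1 H each → 8
  4 × C (aromatic): no H
  2 × C: 1 H each → 2
  2 × O: no H
  1 × C: 2 H
  1 × C: no H
  1 × N: 2 H
  1 × O (charge -1): no H
  Total hydrogens = 14.
Net charge -1.
Molecular formula: C16H14NO3-

C16H14NO3-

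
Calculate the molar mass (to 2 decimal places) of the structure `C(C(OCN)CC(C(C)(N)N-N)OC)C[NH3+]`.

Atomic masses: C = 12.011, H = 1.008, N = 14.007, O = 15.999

Molecular formula: C9H26N5O2+.
M = 9×12.011 + 26×1.008 + 5×14.007 + 2×15.999 = 236.34 g/mol.

236.34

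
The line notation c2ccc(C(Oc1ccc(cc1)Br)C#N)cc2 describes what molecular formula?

Heavy atoms from the SMILES: 1 Br, 14 C, 1 N, 1 O.
Implicit hydrogens by atom environment:
  9 × C (aromatic): 1 H each → 9
  3 × C (aromatic): no H
  1 × Br: no H
  1 × C: 1 H
  1 × C: no H
  1 × N: no H
  1 × O: no H
  Total hydrogens = 10.
Molecular formula: C14H10BrNO

C14H10BrNO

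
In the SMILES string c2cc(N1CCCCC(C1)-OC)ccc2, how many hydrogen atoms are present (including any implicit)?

Hydrogens are implicit in SMILES; fill each atom to its normal valence:
  5 × C: 2 H each → 10
  5 × C (aromatic): 1 H each → 5
  1 × C: 3 H
  1 × C: 1 H
  1 × C (aromatic): no H
  1 × N: no H
  1 × O: no H
  Total hydrogens = 19.

19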